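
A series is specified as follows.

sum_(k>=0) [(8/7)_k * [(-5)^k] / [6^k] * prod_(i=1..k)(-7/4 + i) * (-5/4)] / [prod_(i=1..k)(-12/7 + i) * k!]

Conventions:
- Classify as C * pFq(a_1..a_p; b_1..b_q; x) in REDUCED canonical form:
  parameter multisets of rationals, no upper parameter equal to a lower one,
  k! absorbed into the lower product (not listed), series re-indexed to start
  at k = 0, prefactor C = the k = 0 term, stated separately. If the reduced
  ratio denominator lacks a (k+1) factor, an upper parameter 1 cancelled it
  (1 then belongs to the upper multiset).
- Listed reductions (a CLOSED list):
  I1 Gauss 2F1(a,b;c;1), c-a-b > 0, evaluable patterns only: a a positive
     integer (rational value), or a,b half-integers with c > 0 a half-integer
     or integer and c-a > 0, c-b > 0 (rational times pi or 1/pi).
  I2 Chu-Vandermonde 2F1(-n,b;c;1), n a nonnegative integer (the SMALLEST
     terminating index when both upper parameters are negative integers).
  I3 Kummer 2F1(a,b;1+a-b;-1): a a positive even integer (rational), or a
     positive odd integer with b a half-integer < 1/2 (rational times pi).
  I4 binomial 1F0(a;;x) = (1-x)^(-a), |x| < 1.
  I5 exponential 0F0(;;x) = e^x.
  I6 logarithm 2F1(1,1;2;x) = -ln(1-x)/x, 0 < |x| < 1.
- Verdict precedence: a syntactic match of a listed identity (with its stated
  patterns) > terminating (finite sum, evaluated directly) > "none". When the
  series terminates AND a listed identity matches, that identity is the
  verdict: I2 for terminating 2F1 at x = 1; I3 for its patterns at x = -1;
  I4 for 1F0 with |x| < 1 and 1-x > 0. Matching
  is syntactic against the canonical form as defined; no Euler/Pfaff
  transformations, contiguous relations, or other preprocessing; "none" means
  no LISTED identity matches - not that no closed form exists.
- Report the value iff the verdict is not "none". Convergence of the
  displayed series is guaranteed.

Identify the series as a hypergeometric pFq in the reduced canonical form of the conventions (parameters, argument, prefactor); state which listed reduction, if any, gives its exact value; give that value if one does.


The tell: t_0 being -5/4, the lower running product (C = -5/4) is a rising factorial.
Step ratio: r(k) = (-5/6) * (k-3/4) (k+8/7) / [(k-5/7) (k+1)] - rational; roots negated = parameters, x = (-5/6), C = -5/4.

This is -5/4 * 2F1(-3/4, 8/7; -5/7; -5/6) in reduced canonical form. Verdict: none. Every listed pattern misses the 2F1 form at -5/6, upper {-3/4, 8/7}.


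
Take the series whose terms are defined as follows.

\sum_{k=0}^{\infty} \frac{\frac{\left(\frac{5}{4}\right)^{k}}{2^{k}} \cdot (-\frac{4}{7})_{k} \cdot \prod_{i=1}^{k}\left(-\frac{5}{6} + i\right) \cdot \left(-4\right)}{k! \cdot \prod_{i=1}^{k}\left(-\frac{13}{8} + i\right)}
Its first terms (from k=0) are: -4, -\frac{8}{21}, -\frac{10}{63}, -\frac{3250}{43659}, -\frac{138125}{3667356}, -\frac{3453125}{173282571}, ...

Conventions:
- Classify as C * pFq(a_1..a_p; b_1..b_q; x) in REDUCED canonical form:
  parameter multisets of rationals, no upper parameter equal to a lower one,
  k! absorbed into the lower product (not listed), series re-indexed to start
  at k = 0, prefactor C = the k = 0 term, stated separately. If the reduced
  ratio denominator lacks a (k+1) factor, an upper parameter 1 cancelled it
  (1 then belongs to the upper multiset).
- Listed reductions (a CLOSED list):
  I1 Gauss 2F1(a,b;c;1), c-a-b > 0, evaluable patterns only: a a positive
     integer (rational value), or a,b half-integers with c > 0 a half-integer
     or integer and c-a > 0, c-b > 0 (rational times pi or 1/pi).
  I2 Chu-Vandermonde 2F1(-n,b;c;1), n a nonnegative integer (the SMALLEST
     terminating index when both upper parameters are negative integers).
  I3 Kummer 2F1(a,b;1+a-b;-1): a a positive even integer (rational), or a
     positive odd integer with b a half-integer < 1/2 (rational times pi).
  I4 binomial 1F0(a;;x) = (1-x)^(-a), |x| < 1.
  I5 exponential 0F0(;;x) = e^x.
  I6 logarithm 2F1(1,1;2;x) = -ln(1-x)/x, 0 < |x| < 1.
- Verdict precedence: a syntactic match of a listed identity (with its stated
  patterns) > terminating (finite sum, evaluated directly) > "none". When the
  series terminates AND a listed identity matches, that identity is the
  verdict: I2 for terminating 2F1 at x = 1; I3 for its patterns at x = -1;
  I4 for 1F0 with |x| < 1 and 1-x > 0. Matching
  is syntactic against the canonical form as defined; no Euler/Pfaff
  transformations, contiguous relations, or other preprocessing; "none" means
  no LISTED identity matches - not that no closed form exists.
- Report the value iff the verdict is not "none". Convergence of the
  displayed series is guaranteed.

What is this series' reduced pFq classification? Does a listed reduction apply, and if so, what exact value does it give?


Prefactor -4, argument \frac{5}{8}: 2F1 with upper {-\frac{4}{7}, \frac{1}{6}} over lower {-\frac{5}{8}}. Verdict: none - at argument \frac{5}{8} the multisets {-\frac{4}{7}, \frac{1}{6}} ; {-\frac{5}{8}} match no listed identity.

Key observation: t_0 being -4, the lower running product (C = -4, x = 5/8) is a rising factorial.
Term ratio: r(k) = \frac{5}{8} * (k-\frac{4}{7}) (k+\frac{1}{6}) / [(k-\frac{5}{8}) (k+1)] - rational; roots negated = parameters, x = \frac{5}{8}, C = -4.


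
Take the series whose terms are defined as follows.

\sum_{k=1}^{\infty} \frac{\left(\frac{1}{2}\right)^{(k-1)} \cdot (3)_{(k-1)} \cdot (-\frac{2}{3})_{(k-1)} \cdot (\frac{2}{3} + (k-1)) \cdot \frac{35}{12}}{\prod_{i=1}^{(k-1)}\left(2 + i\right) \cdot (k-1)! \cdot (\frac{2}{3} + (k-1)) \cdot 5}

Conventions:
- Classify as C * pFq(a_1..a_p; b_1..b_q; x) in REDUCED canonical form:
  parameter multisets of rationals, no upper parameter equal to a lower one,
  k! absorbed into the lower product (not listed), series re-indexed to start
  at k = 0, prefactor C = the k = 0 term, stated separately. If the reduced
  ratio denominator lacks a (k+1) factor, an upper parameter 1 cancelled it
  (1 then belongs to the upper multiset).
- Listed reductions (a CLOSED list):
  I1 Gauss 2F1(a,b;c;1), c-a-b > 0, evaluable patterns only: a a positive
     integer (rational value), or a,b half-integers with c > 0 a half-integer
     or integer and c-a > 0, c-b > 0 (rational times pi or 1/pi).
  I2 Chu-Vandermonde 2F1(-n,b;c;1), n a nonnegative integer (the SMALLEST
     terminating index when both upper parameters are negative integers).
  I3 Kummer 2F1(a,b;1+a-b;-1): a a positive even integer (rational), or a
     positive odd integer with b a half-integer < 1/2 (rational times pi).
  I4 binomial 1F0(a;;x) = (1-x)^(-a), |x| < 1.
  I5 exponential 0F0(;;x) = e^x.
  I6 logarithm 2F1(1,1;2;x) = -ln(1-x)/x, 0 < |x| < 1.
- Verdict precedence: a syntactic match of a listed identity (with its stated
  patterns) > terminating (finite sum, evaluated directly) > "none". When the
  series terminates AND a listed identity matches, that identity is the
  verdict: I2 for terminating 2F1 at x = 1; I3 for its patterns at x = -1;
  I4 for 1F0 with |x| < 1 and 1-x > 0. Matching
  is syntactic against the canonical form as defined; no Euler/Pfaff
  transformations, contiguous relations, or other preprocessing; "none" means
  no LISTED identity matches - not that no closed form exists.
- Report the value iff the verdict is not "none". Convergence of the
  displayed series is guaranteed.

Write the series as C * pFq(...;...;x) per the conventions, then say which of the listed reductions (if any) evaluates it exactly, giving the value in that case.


At argument \frac{1}{2}: a 1F0 with upper {-\frac{2}{3}}, lower {-}, scaled by C = \frac{7}{12}. Verdict: binomial (I4) matches (the 1F0 binomial series: exponent 2/3, x = \frac{1}{2}). Value: \frac{7}{12} \cdot \left(\frac{1}{2}\right)^{\frac{2}{3}}.

The tell: t_0 = \frac{7}{12} here, and striking the common factor k + 2/3 reduces the term (prefactor 7/12).
Adjacent-term ratio: r(k) = \frac{1}{2} * (k-\frac{2}{3}) / [(k+1)] ; factor over Q: parameters, x = \frac{1}{2}, and C = \frac{7}{12}.


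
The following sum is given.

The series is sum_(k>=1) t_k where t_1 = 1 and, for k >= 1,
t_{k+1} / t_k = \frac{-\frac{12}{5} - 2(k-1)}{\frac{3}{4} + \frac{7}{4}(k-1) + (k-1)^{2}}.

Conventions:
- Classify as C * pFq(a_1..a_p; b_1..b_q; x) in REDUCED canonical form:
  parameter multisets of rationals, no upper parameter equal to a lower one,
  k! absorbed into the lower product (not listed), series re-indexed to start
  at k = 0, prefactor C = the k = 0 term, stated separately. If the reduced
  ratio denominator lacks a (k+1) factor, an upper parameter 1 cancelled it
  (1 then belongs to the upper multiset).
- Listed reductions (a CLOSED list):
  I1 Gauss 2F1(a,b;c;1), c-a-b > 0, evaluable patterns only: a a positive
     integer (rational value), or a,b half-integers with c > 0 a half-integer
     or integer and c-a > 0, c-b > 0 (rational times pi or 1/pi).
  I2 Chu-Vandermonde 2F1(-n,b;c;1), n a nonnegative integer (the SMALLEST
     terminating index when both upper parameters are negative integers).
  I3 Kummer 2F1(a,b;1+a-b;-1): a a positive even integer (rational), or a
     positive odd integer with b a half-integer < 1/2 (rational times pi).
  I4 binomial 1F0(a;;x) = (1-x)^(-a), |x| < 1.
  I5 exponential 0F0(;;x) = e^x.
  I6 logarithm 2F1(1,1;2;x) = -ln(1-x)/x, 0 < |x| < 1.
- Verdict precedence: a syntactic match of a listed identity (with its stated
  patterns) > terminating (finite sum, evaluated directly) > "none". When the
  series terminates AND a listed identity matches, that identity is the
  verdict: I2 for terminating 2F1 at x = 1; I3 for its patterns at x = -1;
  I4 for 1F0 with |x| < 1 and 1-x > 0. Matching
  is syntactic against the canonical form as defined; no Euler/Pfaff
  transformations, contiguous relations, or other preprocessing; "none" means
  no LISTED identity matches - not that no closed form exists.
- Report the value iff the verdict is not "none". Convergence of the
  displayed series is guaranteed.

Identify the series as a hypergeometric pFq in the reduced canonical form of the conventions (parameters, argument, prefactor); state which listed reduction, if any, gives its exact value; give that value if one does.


Canonical form: C = 1 times 1F1 with upper {\frac{6}{5}}, lower {\frac{3}{4}}, x = -2. Verdict: none - this 1F1 at x = -2 matches no listed pattern, and upper {\frac{6}{5}} holds no stopper.

Key step: x = -2 and the expanded ratio factors over Q; prefactor 1, roots give parameters.
Step ratio: r(k) = -2 * (k+\frac{6}{5}) / [(k+\frac{3}{4}) (k+1)] ; factor over Q: parameters, x = -2, and C = 1.


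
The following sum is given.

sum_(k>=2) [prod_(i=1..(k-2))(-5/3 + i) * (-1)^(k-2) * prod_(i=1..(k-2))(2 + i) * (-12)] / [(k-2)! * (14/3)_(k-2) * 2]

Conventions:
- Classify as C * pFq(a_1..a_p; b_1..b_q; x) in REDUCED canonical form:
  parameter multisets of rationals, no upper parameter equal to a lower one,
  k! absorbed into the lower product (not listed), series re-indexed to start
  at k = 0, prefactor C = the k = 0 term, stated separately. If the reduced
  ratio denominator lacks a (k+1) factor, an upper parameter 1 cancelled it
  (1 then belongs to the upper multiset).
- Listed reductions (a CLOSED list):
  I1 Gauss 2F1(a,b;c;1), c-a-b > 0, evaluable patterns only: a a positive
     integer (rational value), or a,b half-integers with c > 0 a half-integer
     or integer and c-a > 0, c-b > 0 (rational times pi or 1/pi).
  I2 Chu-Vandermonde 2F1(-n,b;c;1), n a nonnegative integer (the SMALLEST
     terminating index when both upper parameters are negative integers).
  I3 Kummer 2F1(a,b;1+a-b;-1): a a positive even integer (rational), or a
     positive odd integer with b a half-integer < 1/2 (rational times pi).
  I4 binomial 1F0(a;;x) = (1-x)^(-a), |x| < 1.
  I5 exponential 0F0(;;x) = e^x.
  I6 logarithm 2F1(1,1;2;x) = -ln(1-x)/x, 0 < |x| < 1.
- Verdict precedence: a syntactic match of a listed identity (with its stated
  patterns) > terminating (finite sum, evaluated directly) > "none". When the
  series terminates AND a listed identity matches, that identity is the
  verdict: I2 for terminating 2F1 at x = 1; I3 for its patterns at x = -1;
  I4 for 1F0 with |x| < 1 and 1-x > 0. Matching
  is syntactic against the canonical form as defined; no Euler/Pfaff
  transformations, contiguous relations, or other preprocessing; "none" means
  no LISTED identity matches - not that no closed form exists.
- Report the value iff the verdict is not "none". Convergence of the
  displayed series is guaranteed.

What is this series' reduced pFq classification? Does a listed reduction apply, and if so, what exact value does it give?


Key step: with t_0 = -6, the running product (C = -6) telescopes to a rising factorial.
Consecutive-term ratio: r(k) = (-1) * (k-2/3) (k+3) / [(k+14/3) (k+1)] - rational in k. x = (-1); t_0 = -6; negate the roots.

Prefactor -6, argument -1: 2F1 with upper {-2/3, 3} over lower {14/3}. Verdict: no listed reduction: x = -1 and upper {-2/3, 3} fail every I1-I6 pattern.


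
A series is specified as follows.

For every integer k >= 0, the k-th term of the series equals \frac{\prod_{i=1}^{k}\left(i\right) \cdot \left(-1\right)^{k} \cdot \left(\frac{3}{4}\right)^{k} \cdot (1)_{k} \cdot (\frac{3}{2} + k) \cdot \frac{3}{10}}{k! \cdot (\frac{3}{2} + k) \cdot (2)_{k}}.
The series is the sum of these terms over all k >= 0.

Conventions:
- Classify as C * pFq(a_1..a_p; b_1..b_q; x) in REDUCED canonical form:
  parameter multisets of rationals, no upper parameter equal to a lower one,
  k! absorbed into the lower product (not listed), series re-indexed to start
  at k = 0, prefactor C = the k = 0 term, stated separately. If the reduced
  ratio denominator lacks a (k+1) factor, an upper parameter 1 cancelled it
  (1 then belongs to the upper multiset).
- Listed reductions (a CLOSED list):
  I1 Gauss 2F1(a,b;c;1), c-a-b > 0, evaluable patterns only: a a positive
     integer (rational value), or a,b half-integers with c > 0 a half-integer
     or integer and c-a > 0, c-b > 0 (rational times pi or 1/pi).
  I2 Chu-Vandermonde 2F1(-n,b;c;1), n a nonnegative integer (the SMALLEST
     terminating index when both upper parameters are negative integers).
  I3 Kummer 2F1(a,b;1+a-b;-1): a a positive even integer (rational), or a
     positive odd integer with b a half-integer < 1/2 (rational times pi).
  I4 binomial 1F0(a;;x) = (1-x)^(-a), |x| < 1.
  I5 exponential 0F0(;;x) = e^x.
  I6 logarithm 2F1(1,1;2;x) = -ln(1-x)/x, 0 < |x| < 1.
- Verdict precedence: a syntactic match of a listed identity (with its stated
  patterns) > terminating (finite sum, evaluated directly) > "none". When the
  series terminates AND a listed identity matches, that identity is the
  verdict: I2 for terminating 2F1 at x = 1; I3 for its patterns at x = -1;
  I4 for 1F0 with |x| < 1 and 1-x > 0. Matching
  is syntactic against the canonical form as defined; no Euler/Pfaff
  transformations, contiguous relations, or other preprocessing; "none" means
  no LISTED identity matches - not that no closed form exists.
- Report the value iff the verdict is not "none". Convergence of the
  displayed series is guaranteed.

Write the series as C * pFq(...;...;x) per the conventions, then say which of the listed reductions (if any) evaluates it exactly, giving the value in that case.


The series (x = -\frac{3}{4}) is 2F1: upper {1, 1}, lower {2}, prefactor \frac{3}{10}. Verdict at x = -\frac{3}{4}: the logarithmic series (I6) matches (the logarithm: parameters (1,1;2), x = -\frac{3}{4}). Value: \frac{2}{5} \cdot \ln\left(\frac{7}{4}\right).

The tell: t_0 being \frac{3}{10}, striking the common factor k + 3/2 reduces the term (prefactor 3/10).
Ratio: r(k) = -\frac{3}{4} * (k+1) (k+1) / [(k+2) (k+1)] ; factor over Q: parameters, x = -\frac{3}{4}, and C = \frac{3}{10}.


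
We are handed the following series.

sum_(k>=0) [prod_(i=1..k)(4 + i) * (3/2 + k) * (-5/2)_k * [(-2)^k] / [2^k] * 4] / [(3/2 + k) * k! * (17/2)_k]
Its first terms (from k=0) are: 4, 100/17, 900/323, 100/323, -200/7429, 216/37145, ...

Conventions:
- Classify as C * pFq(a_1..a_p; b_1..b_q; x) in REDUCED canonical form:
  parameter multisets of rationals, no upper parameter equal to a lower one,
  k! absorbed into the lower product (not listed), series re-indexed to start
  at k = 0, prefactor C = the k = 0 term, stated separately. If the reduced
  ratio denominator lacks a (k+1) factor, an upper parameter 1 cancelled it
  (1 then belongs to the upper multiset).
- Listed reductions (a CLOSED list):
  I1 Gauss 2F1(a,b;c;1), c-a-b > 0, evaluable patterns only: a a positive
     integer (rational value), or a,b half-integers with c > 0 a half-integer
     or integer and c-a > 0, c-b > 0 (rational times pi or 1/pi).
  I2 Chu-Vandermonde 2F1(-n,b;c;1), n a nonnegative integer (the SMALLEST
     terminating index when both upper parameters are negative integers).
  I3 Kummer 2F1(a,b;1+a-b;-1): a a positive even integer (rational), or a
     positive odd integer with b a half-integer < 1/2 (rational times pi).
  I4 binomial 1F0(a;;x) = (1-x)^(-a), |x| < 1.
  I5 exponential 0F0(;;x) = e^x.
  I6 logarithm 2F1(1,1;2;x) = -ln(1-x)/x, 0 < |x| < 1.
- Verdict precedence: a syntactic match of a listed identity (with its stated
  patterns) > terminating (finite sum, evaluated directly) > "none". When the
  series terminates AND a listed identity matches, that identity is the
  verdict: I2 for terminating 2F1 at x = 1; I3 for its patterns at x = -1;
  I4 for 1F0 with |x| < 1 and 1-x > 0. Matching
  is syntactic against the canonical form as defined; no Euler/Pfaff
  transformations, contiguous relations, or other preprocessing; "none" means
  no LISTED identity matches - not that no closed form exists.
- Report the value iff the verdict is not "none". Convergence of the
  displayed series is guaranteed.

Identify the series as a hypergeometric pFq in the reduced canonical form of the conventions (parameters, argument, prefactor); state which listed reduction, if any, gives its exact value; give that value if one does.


Canonical form: C = 4 times 2F1 with upper {-5/2, 5}, lower {17/2}, x = -1. Verdict: Kummer's theorem (I3) applies (x = -1; c = 17/2 equals 1+a-b for upper {-5/2, 5}: listed pattern). Exact value: (135135/32768) * pi.

The tell: x = (-1) and striking the common factor k + 3/2 reduces the term (C = 4).
Step ratio: r(k) = (-1) * (k-5/2) (k+5) / [(k+17/2) (k+1)] - rational in k, leading ratio (-1); with t_0 = 4, classification follows.


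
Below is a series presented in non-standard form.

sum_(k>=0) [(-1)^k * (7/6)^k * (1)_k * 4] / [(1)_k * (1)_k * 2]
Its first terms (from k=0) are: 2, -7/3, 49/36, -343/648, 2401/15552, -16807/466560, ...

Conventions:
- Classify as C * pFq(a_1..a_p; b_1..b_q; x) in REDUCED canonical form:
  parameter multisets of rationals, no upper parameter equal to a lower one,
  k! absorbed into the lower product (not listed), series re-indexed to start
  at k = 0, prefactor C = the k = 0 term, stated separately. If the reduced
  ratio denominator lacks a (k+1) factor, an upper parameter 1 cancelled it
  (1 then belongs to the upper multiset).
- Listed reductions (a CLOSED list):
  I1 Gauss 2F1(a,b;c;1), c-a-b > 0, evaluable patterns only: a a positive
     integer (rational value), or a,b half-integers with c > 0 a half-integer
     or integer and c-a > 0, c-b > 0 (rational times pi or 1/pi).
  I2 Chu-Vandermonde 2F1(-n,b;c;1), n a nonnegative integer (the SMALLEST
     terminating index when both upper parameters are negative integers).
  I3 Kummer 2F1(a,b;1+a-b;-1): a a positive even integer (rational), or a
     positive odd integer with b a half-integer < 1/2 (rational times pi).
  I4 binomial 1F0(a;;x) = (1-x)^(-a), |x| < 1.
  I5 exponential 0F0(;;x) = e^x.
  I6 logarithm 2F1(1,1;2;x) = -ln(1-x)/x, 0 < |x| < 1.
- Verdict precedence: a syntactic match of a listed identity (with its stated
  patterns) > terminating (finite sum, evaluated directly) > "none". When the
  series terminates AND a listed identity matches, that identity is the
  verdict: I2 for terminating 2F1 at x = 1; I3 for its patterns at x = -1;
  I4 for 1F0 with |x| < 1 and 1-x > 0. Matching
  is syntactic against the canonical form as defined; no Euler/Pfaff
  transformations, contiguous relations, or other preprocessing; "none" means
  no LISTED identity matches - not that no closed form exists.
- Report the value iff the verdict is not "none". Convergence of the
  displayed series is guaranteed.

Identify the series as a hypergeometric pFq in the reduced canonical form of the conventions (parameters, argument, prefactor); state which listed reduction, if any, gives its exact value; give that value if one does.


Reduced: x = -7/6, 0F0, upper = {-}, lower = {-}, C = 2. Verdict: exponential (I5) fires (the 0F0 exponential series at x = -7/6). Its exact value is 2 * e^(-7/6).

Key step: t_0 = 2 here, and the parameter 1 appears in both the upper and lower lists and cancels.
Step ratio: r(k) = (-7/6) * 1 / [(k+1)] ; factor over Q: parameters, x = (-7/6), and C = 2.


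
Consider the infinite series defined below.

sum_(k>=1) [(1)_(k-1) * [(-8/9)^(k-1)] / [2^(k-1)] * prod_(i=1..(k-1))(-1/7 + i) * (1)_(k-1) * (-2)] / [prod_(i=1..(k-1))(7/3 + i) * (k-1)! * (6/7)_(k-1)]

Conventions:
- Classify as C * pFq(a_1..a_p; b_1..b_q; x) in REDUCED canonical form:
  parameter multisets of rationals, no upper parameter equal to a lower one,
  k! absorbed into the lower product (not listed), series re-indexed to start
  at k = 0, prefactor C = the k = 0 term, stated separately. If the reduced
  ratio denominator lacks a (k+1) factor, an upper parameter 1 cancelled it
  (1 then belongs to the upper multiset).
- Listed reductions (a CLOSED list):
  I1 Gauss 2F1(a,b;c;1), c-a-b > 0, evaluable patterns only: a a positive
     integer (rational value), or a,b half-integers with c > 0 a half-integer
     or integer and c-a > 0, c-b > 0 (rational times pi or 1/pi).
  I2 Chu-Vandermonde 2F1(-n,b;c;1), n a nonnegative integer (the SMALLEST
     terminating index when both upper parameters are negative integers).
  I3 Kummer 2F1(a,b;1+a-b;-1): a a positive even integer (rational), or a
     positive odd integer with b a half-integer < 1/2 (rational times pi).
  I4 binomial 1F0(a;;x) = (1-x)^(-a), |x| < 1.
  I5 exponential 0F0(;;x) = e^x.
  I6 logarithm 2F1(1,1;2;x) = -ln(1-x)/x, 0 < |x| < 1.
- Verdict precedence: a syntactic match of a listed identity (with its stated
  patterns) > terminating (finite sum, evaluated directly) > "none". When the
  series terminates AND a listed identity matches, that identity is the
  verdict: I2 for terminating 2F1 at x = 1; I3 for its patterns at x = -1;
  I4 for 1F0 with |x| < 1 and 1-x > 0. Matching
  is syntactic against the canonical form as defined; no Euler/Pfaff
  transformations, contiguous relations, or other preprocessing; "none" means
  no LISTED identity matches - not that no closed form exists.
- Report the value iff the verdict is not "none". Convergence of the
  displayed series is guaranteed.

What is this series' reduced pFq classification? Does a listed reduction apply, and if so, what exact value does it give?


Classification (C = -2): 2F1 with upper {1, 1}, lower {10/3}, argument x = -4/9. Verdict: none - at argument -4/9 the multisets {1, 1} ; {10/3} match no listed identity.

The tell: x = (-4/9) and the two k-th powers (C = -2) combine into one argument.
Adjacent-term ratio: r(k) = (-4/9) * (k+1) (k+1) / [(k+10/3) (k+1)] - rational in k, leading ratio (-4/9); with t_0 = -2, classification follows.


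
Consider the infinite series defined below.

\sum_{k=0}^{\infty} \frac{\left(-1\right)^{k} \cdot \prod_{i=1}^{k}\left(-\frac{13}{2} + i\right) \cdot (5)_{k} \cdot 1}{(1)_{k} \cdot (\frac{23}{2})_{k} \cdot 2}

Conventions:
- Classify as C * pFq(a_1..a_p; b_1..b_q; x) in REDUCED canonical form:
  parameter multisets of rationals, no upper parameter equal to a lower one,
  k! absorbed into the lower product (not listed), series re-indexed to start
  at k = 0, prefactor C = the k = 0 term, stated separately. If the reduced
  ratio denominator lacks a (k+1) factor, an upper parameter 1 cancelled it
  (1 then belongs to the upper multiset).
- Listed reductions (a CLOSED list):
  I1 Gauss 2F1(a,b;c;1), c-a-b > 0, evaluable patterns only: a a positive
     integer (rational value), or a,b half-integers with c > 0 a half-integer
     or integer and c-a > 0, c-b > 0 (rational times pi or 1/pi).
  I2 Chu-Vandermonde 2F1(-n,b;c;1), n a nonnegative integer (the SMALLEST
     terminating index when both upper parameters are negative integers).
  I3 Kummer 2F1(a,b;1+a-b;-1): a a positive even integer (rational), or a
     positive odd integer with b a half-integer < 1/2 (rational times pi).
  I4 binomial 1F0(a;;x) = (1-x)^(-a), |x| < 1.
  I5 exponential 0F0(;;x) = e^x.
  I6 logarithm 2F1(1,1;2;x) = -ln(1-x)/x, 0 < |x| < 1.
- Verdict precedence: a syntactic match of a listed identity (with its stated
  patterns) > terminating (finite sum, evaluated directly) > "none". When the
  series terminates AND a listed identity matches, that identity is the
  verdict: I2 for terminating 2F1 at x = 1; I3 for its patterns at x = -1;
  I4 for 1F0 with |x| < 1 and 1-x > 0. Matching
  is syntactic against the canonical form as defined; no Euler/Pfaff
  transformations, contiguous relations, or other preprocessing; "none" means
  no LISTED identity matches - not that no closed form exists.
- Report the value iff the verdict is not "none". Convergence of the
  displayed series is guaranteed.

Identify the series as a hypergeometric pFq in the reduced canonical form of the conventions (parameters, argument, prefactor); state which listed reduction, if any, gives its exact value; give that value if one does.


Prefactor \frac{1}{2}, argument -1: 2F1 with upper {-\frac{11}{2}, 5} over lower {\frac{23}{2}}. Verdict at x = -1: Kummer (I3) matches (x = -1; c = \frac{23}{2} equals 1+a-b for upper {-\frac{11}{2}, 5}: listed pattern). Exact value: \frac{43648605}{33554432} \cdot \pi.

Key observation: t_0 = \frac{1}{2} here, and (1)_k (C = 1/2, x = -1) is k! itself.
Ratio: r(k) = -1 * (k-\frac{11}{2}) (k+5) / [(k+\frac{23}{2}) (k+1)] - poly over poly, x = -1 from leading terms; C = \frac{1}{2} at k = 0.


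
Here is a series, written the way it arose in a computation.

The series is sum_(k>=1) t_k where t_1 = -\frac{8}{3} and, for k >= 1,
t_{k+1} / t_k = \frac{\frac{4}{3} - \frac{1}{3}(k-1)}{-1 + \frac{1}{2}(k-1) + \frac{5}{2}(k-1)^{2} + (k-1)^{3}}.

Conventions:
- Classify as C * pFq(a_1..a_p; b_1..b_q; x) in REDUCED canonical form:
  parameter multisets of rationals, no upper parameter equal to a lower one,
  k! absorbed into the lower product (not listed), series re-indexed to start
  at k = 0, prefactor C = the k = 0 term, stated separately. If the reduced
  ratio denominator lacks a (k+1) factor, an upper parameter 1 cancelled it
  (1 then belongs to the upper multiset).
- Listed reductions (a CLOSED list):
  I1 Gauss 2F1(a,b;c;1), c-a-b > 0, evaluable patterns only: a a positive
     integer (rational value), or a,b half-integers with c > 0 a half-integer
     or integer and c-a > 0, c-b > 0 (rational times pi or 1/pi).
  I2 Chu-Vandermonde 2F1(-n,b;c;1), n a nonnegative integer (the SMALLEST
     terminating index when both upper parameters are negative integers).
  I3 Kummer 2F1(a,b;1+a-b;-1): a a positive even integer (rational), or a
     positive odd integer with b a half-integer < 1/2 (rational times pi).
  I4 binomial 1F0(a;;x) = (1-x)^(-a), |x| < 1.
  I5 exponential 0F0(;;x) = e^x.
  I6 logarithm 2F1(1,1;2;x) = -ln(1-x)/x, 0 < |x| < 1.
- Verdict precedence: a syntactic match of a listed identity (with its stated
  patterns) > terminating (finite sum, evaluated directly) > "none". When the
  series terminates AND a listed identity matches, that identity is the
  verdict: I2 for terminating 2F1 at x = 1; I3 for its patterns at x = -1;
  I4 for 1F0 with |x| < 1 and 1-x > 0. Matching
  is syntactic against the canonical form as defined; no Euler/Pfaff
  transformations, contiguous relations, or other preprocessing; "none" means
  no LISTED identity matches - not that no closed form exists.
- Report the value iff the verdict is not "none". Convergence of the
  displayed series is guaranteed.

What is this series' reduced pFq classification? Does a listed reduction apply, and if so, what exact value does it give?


This is -\frac{8}{3} * 1F2(-4; -\frac{1}{2}, 2; -\frac{1}{3}) in reduced canonical form. Verdict: terminating - the sum ends at index 4 because -4 is a negative integer; exact evaluation follows. Its exact value is \frac{115816}{54675}.

First insight: from the first term -\frac{8}{3}: roots of the ratio polynomials (prefactor -8/3) are the negated parameters.
Ratio: r(k) = -\frac{1}{3} * (k-4) / [(k-\frac{1}{2}) (k+2) (k+1)] - rational in k, leading ratio -\frac{1}{3}; with t_0 = -\frac{8}{3}, classification follows.


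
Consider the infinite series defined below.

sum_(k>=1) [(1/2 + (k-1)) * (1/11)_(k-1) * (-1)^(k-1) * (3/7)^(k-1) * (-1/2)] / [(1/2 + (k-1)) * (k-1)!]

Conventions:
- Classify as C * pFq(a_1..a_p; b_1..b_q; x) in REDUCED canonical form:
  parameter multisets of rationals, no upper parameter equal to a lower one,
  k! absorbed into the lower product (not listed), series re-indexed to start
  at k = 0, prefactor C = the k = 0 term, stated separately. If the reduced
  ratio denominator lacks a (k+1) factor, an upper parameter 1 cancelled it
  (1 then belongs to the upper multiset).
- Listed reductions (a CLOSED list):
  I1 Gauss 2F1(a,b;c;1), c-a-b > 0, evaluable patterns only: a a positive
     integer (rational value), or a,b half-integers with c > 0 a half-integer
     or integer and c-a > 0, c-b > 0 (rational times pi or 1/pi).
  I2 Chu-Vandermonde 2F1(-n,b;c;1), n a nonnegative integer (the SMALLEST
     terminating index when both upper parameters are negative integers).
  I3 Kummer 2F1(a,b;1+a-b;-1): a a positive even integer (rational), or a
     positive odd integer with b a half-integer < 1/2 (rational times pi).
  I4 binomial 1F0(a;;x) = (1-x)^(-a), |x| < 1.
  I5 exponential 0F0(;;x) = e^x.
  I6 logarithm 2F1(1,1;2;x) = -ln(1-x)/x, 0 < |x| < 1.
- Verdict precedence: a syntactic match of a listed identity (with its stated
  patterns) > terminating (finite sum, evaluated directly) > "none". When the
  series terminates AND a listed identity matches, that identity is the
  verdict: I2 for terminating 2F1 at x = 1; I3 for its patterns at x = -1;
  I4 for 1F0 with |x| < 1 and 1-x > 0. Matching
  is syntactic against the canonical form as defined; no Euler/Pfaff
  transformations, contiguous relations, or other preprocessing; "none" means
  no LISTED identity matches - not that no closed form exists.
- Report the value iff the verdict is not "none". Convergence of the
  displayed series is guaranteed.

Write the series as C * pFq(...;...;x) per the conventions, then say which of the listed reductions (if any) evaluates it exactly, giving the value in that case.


The series (x = -3/7) is 1F0: upper {1/11}, lower {-}, prefactor -1/2. Verdict: this is binomial (I4) (the 1F0 binomial series: exponent -1/11, x = -3/7). Value: (-1/2) * (10/7)^(-1/11).

Key observation: t_0 being -1/2, the (-1)^k factor (prefactor -1/2) folds into the argument's sign.
Consecutive-term ratio: r(k) = (-3/7) * (k+1/11) / [(k+1)] ; factor over Q: parameters, x = (-3/7), and C = -1/2.


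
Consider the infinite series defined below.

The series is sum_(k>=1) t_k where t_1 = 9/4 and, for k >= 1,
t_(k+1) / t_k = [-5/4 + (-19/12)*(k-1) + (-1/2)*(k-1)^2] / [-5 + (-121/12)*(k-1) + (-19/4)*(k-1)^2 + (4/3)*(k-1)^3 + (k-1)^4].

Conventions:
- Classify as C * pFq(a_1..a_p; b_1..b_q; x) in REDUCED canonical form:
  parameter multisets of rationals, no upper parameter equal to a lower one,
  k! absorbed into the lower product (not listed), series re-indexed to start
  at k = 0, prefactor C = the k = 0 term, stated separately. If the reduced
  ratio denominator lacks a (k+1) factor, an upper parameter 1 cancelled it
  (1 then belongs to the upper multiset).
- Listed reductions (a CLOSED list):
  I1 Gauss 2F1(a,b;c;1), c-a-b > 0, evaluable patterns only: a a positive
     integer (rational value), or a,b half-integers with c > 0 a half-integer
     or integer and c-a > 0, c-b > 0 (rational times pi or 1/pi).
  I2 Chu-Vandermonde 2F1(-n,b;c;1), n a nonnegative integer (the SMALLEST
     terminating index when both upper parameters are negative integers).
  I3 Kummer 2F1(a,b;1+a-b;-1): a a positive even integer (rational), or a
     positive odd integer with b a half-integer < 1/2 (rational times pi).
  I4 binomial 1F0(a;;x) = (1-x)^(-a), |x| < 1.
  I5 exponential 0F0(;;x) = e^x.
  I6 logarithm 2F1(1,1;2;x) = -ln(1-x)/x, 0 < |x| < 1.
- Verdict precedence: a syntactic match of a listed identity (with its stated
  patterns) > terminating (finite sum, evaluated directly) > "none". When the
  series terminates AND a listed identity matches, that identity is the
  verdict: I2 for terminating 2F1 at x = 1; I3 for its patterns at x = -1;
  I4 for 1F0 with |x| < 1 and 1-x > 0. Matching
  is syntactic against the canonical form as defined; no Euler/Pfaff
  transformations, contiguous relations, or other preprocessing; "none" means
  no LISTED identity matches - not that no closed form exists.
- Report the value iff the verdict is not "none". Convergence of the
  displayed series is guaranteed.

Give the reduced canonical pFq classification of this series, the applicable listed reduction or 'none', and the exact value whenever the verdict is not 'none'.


The tell: t_0 being 9/4, the ratio is unreduced: k + 3/2 divides both sides (C = 9/4).
Step ratio: r(k) = (-1/2) * (k+5/3) / [(k-5/2) (k+4/3) (k+1)] - rational; roots negated = parameters, x = (-1/2), C = 9/4.

Classification (C = 9/4): 1F2 with upper {5/3}, lower {-5/2, 4/3}, argument x = -1/2. Verdict: none - at argument -1/2 the multisets {5/3} ; {-5/2, 4/3} match no listed identity.


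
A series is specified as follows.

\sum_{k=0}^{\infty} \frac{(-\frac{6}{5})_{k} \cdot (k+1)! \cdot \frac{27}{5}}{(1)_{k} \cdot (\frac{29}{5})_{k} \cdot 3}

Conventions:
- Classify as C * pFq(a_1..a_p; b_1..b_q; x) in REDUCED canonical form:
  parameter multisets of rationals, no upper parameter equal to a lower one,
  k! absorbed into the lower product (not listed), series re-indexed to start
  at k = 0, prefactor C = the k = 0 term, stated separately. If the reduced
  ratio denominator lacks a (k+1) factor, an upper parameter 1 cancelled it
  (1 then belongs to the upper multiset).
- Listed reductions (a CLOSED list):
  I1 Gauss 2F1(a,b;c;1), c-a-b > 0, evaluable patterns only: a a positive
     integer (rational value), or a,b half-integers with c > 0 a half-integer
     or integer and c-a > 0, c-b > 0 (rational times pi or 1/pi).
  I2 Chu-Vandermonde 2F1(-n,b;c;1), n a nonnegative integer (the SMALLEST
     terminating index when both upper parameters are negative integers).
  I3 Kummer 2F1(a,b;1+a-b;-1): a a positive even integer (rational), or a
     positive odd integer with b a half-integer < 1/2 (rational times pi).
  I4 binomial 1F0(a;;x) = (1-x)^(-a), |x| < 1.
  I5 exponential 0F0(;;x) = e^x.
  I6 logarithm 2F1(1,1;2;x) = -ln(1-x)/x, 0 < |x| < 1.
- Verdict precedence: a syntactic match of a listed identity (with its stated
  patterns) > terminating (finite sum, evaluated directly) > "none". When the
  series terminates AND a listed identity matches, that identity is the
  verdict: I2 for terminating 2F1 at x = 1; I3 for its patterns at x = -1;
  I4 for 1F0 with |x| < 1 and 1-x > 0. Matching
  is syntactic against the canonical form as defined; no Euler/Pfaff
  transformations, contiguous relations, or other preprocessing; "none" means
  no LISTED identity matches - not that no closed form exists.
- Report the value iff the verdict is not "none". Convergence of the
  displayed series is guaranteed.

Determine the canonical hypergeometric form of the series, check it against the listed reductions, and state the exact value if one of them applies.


The series (x = 1) is 2F1: upper {-\frac{6}{5}, 2}, lower {\frac{29}{5}}, prefactor \frac{9}{5}. Verdict: the Gauss summation I1 applies (x = 1: the Gamma ratio telescopes since c-a-b = 5 > 0 and a = 2 in Z>0). Exact value: \frac{684}{625}.

Key observation: x = 1 and (1)_k (C = 9/5) is k! itself.
Ratio: r(k) = 1 * (k-\frac{6}{5}) (k+2) / [(k+\frac{29}{5}) (k+1)] ; factor over Q: parameters, x = 1, and C = \frac{9}{5}.


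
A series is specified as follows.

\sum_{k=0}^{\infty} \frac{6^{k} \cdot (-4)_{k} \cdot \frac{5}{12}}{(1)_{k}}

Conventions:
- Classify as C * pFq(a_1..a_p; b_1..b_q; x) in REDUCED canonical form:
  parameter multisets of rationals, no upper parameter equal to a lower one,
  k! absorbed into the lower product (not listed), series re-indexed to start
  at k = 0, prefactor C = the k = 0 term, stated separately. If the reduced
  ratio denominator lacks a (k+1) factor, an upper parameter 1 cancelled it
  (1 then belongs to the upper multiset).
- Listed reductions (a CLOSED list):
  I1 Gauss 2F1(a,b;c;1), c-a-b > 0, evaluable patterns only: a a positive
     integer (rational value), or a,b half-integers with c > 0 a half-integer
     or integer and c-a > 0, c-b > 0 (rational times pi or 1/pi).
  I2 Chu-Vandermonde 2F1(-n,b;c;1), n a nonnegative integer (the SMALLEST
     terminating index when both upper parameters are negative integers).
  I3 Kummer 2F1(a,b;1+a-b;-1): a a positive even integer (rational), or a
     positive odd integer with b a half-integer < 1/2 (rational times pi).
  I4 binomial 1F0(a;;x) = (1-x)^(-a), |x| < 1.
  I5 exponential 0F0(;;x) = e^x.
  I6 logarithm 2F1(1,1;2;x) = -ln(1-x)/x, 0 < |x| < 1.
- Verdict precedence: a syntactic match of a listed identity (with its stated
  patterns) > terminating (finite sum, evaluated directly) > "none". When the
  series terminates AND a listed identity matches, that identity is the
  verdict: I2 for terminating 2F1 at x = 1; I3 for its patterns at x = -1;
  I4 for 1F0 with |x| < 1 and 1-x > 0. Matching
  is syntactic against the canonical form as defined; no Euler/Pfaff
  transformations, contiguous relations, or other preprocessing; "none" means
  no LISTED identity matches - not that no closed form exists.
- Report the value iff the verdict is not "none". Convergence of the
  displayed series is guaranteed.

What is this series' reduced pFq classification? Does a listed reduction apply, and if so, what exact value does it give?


Reduced: x = 6, 1F0, upper = {-4}, lower = {-}, C = \frac{5}{12}. Verdict: terminating (-4 upstairs). 5 nonzero terms in all; added directly. Sum: \frac{3125}{12}.

Structural cue: t_0 being \frac{5}{12}, (1)_k (C = 5/12, x = 6) is k! itself.
Step ratio: r(k) = 6 * (k-4) / [(k+1)] ; factor over Q: parameters, x = 6, and C = \frac{5}{12}.


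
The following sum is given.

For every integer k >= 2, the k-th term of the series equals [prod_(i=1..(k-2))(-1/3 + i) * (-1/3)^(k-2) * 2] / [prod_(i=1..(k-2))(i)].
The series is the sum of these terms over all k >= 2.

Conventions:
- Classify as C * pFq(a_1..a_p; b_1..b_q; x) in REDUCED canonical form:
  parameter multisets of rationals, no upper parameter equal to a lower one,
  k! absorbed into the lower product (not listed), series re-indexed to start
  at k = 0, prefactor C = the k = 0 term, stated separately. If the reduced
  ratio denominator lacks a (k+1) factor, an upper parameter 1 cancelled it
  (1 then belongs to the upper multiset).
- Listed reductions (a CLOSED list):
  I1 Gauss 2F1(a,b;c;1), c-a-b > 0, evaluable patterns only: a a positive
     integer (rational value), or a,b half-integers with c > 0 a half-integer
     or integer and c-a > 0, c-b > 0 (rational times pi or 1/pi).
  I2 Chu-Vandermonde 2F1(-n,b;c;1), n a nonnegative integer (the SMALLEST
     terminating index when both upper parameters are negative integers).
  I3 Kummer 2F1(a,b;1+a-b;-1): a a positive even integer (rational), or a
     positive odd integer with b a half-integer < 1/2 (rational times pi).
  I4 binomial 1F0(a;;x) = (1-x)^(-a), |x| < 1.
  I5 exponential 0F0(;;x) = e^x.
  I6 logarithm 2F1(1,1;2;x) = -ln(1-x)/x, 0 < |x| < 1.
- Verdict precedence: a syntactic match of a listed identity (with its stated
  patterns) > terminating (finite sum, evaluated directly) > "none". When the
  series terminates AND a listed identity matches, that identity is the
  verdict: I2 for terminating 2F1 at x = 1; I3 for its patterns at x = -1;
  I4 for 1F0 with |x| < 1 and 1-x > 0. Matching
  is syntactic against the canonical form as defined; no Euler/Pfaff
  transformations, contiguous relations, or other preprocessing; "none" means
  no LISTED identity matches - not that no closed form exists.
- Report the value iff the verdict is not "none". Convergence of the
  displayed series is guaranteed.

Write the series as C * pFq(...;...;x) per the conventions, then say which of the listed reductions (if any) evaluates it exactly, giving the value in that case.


Prefactor 2, argument -1/3: 1F0 with upper {2/3} over lower {-}. Verdict at x = -1/3: the I4 binomial reduction matches (the 1F0 binomial series: exponent -2/3, x = -1/3). Its exact value is 2 * (4/3)^(-2/3).

Structural cue: with t_0 = 2, the product of the first k integers (prefactor 2) is k!.
Step ratio: r(k) = (-1/3) * (k+2/3) / [(k+1)] - rational; roots negated = parameters, x = (-1/3), C = 2.
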